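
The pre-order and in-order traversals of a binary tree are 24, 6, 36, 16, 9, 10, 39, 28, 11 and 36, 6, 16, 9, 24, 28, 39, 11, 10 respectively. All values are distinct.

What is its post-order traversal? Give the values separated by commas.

The first element of pre-order is the root; it splits in-order into left and right subtrees.
Root 24: left subtree has 4 nodes {36, 6, 16, 9}, right has 4 {28, 39, 11, 10}.
  Root 6: left subtree has 1 node {36}, right has 2 {16, 9}.
    Root 16: left subtree has 0 nodes { }, right has 1 {9}.
  Root 10: left subtree has 3 nodes {28, 39, 11}, right has 0 { }.
    Root 39: left subtree has 1 node {28}, right has 1 {11}.

36, 9, 16, 6, 28, 11, 39, 10, 24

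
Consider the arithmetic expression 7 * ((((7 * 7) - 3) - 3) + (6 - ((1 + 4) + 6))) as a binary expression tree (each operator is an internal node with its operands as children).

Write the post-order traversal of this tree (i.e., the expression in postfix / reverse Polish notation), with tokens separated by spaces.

Post-order on an expression tree gives postfix notation: for each operator, emit left operand, right operand, then the operator.

7 7 7 * 3 - 3 - 6 1 4 + 6 + - + *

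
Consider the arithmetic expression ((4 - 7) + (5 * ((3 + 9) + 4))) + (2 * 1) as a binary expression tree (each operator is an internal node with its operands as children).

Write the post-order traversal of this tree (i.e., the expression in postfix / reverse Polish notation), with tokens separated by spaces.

4 7 - 5 3 9 + 4 + * + 2 1 * +

Post-order on an expression tree gives postfix notation: for each operator, emit left operand, right operand, then the operator.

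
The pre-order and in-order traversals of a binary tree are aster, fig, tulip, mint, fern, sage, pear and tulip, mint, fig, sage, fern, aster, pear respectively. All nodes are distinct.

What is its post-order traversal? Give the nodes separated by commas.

mint, tulip, sage, fern, fig, pear, aster

The first element of pre-order is the root; it splits in-order into left and right subtrees.
Root aster: left subtree has 5 nodes {tulip, mint, fig, sage, fern}, right has 1 {pear}.
  Root fig: left subtree has 2 nodes {tulip, mint}, right has 2 {sage, fern}.
    Root tulip: left subtree has 0 nodes { }, right has 1 {mint}.
    Root fern: left subtree has 1 node {sage}, right has 0 { }.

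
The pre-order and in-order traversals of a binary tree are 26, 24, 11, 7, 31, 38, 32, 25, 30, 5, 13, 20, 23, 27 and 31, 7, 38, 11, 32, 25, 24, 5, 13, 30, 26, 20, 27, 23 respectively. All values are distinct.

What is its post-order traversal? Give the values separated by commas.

The first element of pre-order is the root; it splits in-order into left and right subtrees.
Root 26: left subtree has 10 nodes {31, 7, 38, 11, 32, 25, 24, 5, 13, 30}, right has 3 {20, 27, 23}.
  Root 24: left subtree has 6 nodes {31, 7, 38, 11, 32, 25}, right has 3 {5, 13, 30}.
    Root 11: left subtree has 3 nodes {31, 7, 38}, right has 2 {32, 25}.
      Root 7: left subtree has 1 node {31}, right has 1 {38}.
      Root 32: left subtree has 0 nodes { }, right has 1 {25}.
    Root 30: left subtree has 2 nodes {5, 13}, right has 0 { }.
      Root 5: left subtree has 0 nodes { }, right has 1 {13}.
  Root 20: left subtree has 0 nodes { }, right has 2 {27, 23}.
    Root 23: left subtree has 1 node {27}, right has 0 { }.

31, 38, 7, 25, 32, 11, 13, 5, 30, 24, 27, 23, 20, 26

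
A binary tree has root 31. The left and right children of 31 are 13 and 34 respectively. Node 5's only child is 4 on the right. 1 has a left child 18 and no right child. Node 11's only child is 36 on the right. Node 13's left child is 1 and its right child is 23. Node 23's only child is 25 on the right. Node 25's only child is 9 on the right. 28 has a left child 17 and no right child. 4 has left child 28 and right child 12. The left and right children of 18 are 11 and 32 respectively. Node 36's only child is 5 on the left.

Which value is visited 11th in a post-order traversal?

Post-order visits the left subtree, then the right subtree, then the node.
At 31: go left to 13.
  At 13: go left to 1.
    At 1: go left to 18.
      At 18: go left to 11.
        At 11: no left child.
        At 11: go right to 36.
          At 36: go left to 5.
            At 5: no left child.
            At 5: go right to 4.
              At 4: go left to 28.
                At 28: go left to 17.
                  17 is a leaf — visit 17.
                At 28: no right child.
                Visit 28.
              At 4: go right to 12.
                12 is a leaf — visit 12.
              Visit 4.
            Visit 5.
          At 36: no right child.
          Visit 36.
        Visit 11.
      At 18: go right to 32.
        32 is a leaf — visit 32.
      Visit 18.
    At 1: no right child.
    Visit 1.
  At 13: go right to 23.
    At 23: no left child.
    At 23: go right to 25.
      At 25: no left child.
      At 25: go right to 9.
        9 is a leaf — visit 9.
      Visit 25.
    Visit 23.
  Visit 13.
At 31: go right to 34.
  34 is a leaf — visit 34.
Visit 31.
Full post-order sequence: 17, 28, 12, 4, 5, 36, 11, 32, 18, 1, 9, 25, 23, 13, 34, 31.

9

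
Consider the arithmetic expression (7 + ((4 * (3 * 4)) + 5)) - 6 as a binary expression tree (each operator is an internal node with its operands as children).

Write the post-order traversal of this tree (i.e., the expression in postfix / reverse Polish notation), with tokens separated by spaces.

Post-order on an expression tree gives postfix notation: for each operator, emit left operand, right operand, then the operator.

7 4 3 4 * * 5 + + 6 -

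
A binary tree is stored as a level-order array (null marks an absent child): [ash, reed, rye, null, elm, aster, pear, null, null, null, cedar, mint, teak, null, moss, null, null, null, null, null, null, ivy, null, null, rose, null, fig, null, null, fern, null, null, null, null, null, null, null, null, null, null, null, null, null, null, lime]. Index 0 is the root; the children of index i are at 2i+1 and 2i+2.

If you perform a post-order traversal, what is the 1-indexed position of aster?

Post-order visits the left subtree, then the right subtree, then the node.
At ash: go left to reed.
  At reed: no left child.
  At reed: go right to elm.
    At elm: no left child.
    At elm: go right to cedar.
      At cedar: go left to ivy.
        At ivy: no left child.
        At ivy: go right to lime.
          lime is a leaf — visit lime.
        Visit ivy.
      At cedar: no right child.
      Visit cedar.
    Visit elm.
  Visit reed.
At ash: go right to rye.
  At rye: go left to aster.
    At aster: go left to mint.
      At mint: no left child.
      At mint: go right to rose.
        rose is a leaf — visit rose.
      Visit mint.
    At aster: go right to teak.
      At teak: no left child.
      At teak: go right to fig.
        fig is a leaf — visit fig.
      Visit teak.
    Visit aster.
  At rye: go right to pear.
    At pear: no left child.
    At pear: go right to moss.
      At moss: go left to fern.
        fern is a leaf — visit fern.
      At moss: no right child.
      Visit moss.
    Visit pear.
  Visit rye.
Visit ash.
Full post-order sequence: lime, ivy, cedar, elm, reed, rose, mint, fig, teak, aster, fern, moss, pear, rye, ash.

10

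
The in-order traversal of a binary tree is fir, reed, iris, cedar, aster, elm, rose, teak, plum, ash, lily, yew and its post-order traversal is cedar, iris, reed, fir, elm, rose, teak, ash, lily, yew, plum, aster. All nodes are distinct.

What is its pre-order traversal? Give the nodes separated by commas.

The last element of post-order is the root; it splits in-order into left and right subtrees.
Root aster: left subtree has 4 nodes {fir, reed, iris, cedar}, right has 7 {elm, rose, teak, plum, ash, lily, yew}.
  Root fir: left subtree has 0 nodes { }, right has 3 {reed, iris, cedar}.
    Root reed: left subtree has 0 nodes { }, right has 2 {iris, cedar}.
      Root iris: left subtree has 0 nodes { }, right has 1 {cedar}.
  Root plum: left subtree has 3 nodes {elm, rose, teak}, right has 3 {ash, lily, yew}.
    Root teak: left subtree has 2 nodes {elm, rose}, right has 0 { }.
      Root rose: left subtree has 1 node {elm}, right has 0 { }.
    Root yew: left subtree has 2 nodes {ash, lily}, right has 0 { }.
      Root lily: left subtree has 1 node {ash}, right has 0 { }.

aster, fir, reed, iris, cedar, plum, teak, rose, elm, yew, lily, ash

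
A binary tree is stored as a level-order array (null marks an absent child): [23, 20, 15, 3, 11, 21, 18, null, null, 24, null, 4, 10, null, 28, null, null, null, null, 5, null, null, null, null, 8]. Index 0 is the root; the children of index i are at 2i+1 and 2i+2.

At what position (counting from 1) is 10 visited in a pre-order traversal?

11

Pre-order visits the node, then its left subtree, then its right subtree.
Visit 23.
At 23: go left to 20.
  Visit 20.
  At 20: go left to 3.
    3 is a leaf — visit 3.
  At 20: go right to 11.
    Visit 11.
    At 11: go left to 24.
      Visit 24.
      At 24: go left to 5.
        5 is a leaf — visit 5.
      At 24: no right child.
    At 11: no right child.
At 23: go right to 15.
  Visit 15.
  At 15: go left to 21.
    Visit 21.
    At 21: go left to 4.
      Visit 4.
      At 4: no left child.
      At 4: go right to 8.
        8 is a leaf — visit 8.
    At 21: go right to 10.
      10 is a leaf — visit 10.
  At 15: go right to 18.
    Visit 18.
    At 18: no left child.
    At 18: go right to 28.
      28 is a leaf — visit 28.
Full pre-order sequence: 23, 20, 3, 11, 24, 5, 15, 21, 4, 8, 10, 18, 28.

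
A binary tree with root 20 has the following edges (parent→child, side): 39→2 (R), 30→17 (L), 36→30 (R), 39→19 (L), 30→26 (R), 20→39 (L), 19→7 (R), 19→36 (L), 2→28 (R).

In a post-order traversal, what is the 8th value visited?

Post-order visits the left subtree, then the right subtree, then the node.
At 20: go left to 39.
  At 39: go left to 19.
    At 19: go left to 36.
      At 36: no left child.
      At 36: go right to 30.
        At 30: go left to 17.
          17 is a leaf — visit 17.
        At 30: go right to 26.
          26 is a leaf — visit 26.
        Visit 30.
      Visit 36.
    At 19: go right to 7.
      7 is a leaf — visit 7.
    Visit 19.
  At 39: go right to 2.
    At 2: no left child.
    At 2: go right to 28.
      28 is a leaf — visit 28.
    Visit 2.
  Visit 39.
At 20: no right child.
Visit 20.
Full post-order sequence: 17, 26, 30, 36, 7, 19, 28, 2, 39, 20.

2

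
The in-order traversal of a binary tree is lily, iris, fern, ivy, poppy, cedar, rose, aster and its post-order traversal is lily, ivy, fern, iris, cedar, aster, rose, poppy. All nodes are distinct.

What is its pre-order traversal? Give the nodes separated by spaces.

The last element of post-order is the root; it splits in-order into left and right subtrees.
Root poppy: left subtree has 4 nodes {lily, iris, fern, ivy}, right has 3 {cedar, rose, aster}.
  Root iris: left subtree has 1 node {lily}, right has 2 {fern, ivy}.
    Root fern: left subtree has 0 nodes { }, right has 1 {ivy}.
  Root rose: left subtree has 1 node {cedar}, right has 1 {aster}.

poppy iris lily fern ivy rose cedar aster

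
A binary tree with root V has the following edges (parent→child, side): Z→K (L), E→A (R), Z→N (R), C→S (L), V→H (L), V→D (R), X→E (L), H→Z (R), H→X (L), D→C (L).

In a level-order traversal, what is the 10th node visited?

Level-order visits nodes level by level from the root, left to right within each level.
Level 0: V
Level 1: H, D
Level 2: X, Z, C
Level 3: E, K, N, S
Level 4: A
Full level-order sequence: V, H, D, X, Z, C, E, K, N, S, A.

S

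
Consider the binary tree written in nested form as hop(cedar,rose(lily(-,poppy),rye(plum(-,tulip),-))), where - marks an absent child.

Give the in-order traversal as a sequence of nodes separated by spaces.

cedar hop lily poppy rose plum tulip rye

In-order visits the left subtree, then the node, then the right subtree.
At hop: go left to cedar.
  cedar is a leaf — visit cedar.
Visit hop.
At hop: go right to rose.
  At rose: go left to lily.
    At lily: no left child.
    Visit lily.
    At lily: go right to poppy.
      poppy is a leaf — visit poppy.
  Visit rose.
  At rose: go right to rye.
    At rye: go left to plum.
      At plum: no left child.
      Visit plum.
      At plum: go right to tulip.
        tulip is a leaf — visit tulip.
    Visit rye.
    At rye: no right child.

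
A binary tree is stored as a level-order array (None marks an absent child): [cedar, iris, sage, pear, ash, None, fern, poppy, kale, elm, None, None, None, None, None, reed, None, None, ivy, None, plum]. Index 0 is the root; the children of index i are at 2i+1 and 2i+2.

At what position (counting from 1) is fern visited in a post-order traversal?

Post-order visits the left subtree, then the right subtree, then the node.
At cedar: go left to iris.
  At iris: go left to pear.
    At pear: go left to poppy.
      At poppy: go left to reed.
        reed is a leaf — visit reed.
      At poppy: no right child.
      Visit poppy.
    At pear: go right to kale.
      At kale: no left child.
      At kale: go right to ivy.
        ivy is a leaf — visit ivy.
      Visit kale.
    Visit pear.
  At iris: go right to ash.
    At ash: go left to elm.
      At elm: no left child.
      At elm: go right to plum.
        plum is a leaf — visit plum.
      Visit elm.
    At ash: no right child.
    Visit ash.
  Visit iris.
At cedar: go right to sage.
  At sage: no left child.
  At sage: go right to fern.
    fern is a leaf — visit fern.
  Visit sage.
Visit cedar.
Full post-order sequence: reed, poppy, ivy, kale, pear, plum, elm, ash, iris, fern, sage, cedar.

10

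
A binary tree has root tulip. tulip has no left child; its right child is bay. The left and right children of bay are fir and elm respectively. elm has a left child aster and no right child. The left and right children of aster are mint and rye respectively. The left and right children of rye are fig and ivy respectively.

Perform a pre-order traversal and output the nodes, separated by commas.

Pre-order visits the node, then its left subtree, then its right subtree.
Visit tulip.
At tulip: no left child.
At tulip: go right to bay.
  Visit bay.
  At bay: go left to fir.
    fir is a leaf — visit fir.
  At bay: go right to elm.
    Visit elm.
    At elm: go left to aster.
      Visit aster.
      At aster: go left to mint.
        mint is a leaf — visit mint.
      At aster: go right to rye.
        Visit rye.
        At rye: go left to fig.
          fig is a leaf — visit fig.
        At rye: go right to ivy.
          ivy is a leaf — visit ivy.
    At elm: no right child.

tulip, bay, fir, elm, aster, mint, rye, fig, ivy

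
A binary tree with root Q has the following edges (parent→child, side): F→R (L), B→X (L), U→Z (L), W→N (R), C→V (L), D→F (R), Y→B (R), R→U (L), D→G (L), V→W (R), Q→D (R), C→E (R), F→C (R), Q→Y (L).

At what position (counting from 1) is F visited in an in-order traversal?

In-order visits the left subtree, then the node, then the right subtree.
At Q: go left to Y.
  At Y: no left child.
  Visit Y.
  At Y: go right to B.
    At B: go left to X.
      X is a leaf — visit X.
    Visit B.
    At B: no right child.
Visit Q.
At Q: go right to D.
  At D: go left to G.
    G is a leaf — visit G.
  Visit D.
  At D: go right to F.
    At F: go left to R.
      At R: go left to U.
        At U: go left to Z.
          Z is a leaf — visit Z.
        Visit U.
        At U: no right child.
      Visit R.
      At R: no right child.
    Visit F.
    At F: go right to C.
      At C: go left to V.
        At V: no left child.
        Visit V.
        At V: go right to W.
          At W: no left child.
          Visit W.
          At W: go right to N.
            N is a leaf — visit N.
      Visit C.
      At C: go right to E.
        E is a leaf — visit E.
Full in-order sequence: Y, X, B, Q, G, D, Z, U, R, F, V, W, N, C, E.

10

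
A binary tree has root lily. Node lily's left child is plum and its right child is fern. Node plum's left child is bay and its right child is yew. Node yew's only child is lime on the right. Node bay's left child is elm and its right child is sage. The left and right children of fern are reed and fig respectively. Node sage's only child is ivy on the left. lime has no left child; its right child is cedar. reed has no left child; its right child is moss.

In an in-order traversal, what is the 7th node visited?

In-order visits the left subtree, then the node, then the right subtree.
At lily: go left to plum.
  At plum: go left to bay.
    At bay: go left to elm.
      elm is a leaf — visit elm.
    Visit bay.
    At bay: go right to sage.
      At sage: go left to ivy.
        ivy is a leaf — visit ivy.
      Visit sage.
      At sage: no right child.
  Visit plum.
  At plum: go right to yew.
    At yew: no left child.
    Visit yew.
    At yew: go right to lime.
      At lime: no left child.
      Visit lime.
      At lime: go right to cedar.
        cedar is a leaf — visit cedar.
Visit lily.
At lily: go right to fern.
  At fern: go left to reed.
    At reed: no left child.
    Visit reed.
    At reed: go right to moss.
      moss is a leaf — visit moss.
  Visit fern.
  At fern: go right to fig.
    fig is a leaf — visit fig.
Full in-order sequence: elm, bay, ivy, sage, plum, yew, lime, cedar, lily, reed, moss, fern, fig.

lime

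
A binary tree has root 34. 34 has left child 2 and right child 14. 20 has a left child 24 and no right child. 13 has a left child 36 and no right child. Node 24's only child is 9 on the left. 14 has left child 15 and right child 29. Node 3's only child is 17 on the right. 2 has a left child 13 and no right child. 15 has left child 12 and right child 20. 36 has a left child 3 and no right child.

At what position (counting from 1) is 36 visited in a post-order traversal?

3

Post-order visits the left subtree, then the right subtree, then the node.
At 34: go left to 2.
  At 2: go left to 13.
    At 13: go left to 36.
      At 36: go left to 3.
        At 3: no left child.
        At 3: go right to 17.
          17 is a leaf — visit 17.
        Visit 3.
      At 36: no right child.
      Visit 36.
    At 13: no right child.
    Visit 13.
  At 2: no right child.
  Visit 2.
At 34: go right to 14.
  At 14: go left to 15.
    At 15: go left to 12.
      12 is a leaf — visit 12.
    At 15: go right to 20.
      At 20: go left to 24.
        At 24: go left to 9.
          9 is a leaf — visit 9.
        At 24: no right child.
        Visit 24.
      At 20: no right child.
      Visit 20.
    Visit 15.
  At 14: go right to 29.
    29 is a leaf — visit 29.
  Visit 14.
Visit 34.
Full post-order sequence: 17, 3, 36, 13, 2, 12, 9, 24, 20, 15, 29, 14, 34.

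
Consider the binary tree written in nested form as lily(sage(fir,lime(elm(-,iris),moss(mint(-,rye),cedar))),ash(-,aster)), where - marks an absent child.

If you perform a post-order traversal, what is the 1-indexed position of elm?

3

Post-order visits the left subtree, then the right subtree, then the node.
At lily: go left to sage.
  At sage: go left to fir.
    fir is a leaf — visit fir.
  At sage: go right to lime.
    At lime: go left to elm.
      At elm: no left child.
      At elm: go right to iris.
        iris is a leaf — visit iris.
      Visit elm.
    At lime: go right to moss.
      At moss: go left to mint.
        At mint: no left child.
        At mint: go right to rye.
          rye is a leaf — visit rye.
        Visit mint.
      At moss: go right to cedar.
        cedar is a leaf — visit cedar.
      Visit moss.
    Visit lime.
  Visit sage.
At lily: go right to ash.
  At ash: no left child.
  At ash: go right to aster.
    aster is a leaf — visit aster.
  Visit ash.
Visit lily.
Full post-order sequence: fir, iris, elm, rye, mint, cedar, moss, lime, sage, aster, ash, lily.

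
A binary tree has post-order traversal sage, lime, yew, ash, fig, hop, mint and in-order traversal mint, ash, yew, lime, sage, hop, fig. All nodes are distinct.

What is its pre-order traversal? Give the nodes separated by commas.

The last element of post-order is the root; it splits in-order into left and right subtrees.
Root mint: left subtree has 0 nodes { }, right has 6 {ash, yew, lime, sage, hop, fig}.
  Root hop: left subtree has 4 nodes {ash, yew, lime, sage}, right has 1 {fig}.
    Root ash: left subtree has 0 nodes { }, right has 3 {yew, lime, sage}.
      Root yew: left subtree has 0 nodes { }, right has 2 {lime, sage}.
        Root lime: left subtree has 0 nodes { }, right has 1 {sage}.

mint, hop, ash, yew, lime, sage, fig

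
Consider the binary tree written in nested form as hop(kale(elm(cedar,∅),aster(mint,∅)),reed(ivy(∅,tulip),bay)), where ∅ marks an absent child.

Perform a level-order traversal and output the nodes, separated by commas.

hop, kale, reed, elm, aster, ivy, bay, cedar, mint, tulip

Level-order visits nodes level by level from the root, left to right within each level.
Level 0: hop
Level 1: kale, reed
Level 2: elm, aster, ivy, bay
Level 3: cedar, mint, tulip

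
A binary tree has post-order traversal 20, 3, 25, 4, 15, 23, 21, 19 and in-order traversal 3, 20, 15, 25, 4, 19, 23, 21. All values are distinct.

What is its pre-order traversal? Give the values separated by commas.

The last element of post-order is the root; it splits in-order into left and right subtrees.
Root 19: left subtree has 5 nodes {3, 20, 15, 25, 4}, right has 2 {23, 21}.
  Root 15: left subtree has 2 nodes {3, 20}, right has 2 {25, 4}.
    Root 3: left subtree has 0 nodes { }, right has 1 {20}.
    Root 4: left subtree has 1 node {25}, right has 0 { }.
  Root 21: left subtree has 1 node {23}, right has 0 { }.

19, 15, 3, 20, 4, 25, 21, 23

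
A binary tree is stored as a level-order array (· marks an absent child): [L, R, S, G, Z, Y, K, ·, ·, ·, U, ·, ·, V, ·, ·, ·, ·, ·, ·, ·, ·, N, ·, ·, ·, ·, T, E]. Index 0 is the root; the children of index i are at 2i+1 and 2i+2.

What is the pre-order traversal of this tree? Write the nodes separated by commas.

Pre-order visits the node, then its left subtree, then its right subtree.
Visit L.
At L: go left to R.
  Visit R.
  At R: go left to G.
    G is a leaf — visit G.
  At R: go right to Z.
    Visit Z.
    At Z: no left child.
    At Z: go right to U.
      Visit U.
      At U: no left child.
      At U: go right to N.
        N is a leaf — visit N.
At L: go right to S.
  Visit S.
  At S: go left to Y.
    Y is a leaf — visit Y.
  At S: go right to K.
    Visit K.
    At K: go left to V.
      Visit V.
      At V: go left to T.
        T is a leaf — visit T.
      At V: go right to E.
        E is a leaf — visit E.
    At K: no right child.

L, R, G, Z, U, N, S, Y, K, V, T, E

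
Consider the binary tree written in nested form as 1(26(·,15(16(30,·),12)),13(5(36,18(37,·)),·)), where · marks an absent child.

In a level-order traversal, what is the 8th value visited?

Level-order visits nodes level by level from the root, left to right within each level.
Level 0: 1
Level 1: 26, 13
Level 2: 15, 5
Level 3: 16, 12, 36, 18
Level 4: 30, 37
Full level-order sequence: 1, 26, 13, 15, 5, 16, 12, 36, 18, 30, 37.

36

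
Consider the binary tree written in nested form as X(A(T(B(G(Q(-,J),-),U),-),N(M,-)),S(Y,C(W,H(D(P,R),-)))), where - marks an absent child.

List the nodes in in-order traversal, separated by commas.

In-order visits the left subtree, then the node, then the right subtree.
At X: go left to A.
  At A: go left to T.
    At T: go left to B.
      At B: go left to G.
        At G: go left to Q.
          At Q: no left child.
          Visit Q.
          At Q: go right to J.
            J is a leaf — visit J.
        Visit G.
        At G: no right child.
      Visit B.
      At B: go right to U.
        U is a leaf — visit U.
    Visit T.
    At T: no right child.
  Visit A.
  At A: go right to N.
    At N: go left to M.
      M is a leaf — visit M.
    Visit N.
    At N: no right child.
Visit X.
At X: go right to S.
  At S: go left to Y.
    Y is a leaf — visit Y.
  Visit S.
  At S: go right to C.
    At C: go left to W.
      W is a leaf — visit W.
    Visit C.
    At C: go right to H.
      At H: go left to D.
        At D: go left to P.
          P is a leaf — visit P.
        Visit D.
        At D: go right to R.
          R is a leaf — visit R.
      Visit H.
      At H: no right child.

Q, J, G, B, U, T, A, M, N, X, Y, S, W, C, P, D, R, H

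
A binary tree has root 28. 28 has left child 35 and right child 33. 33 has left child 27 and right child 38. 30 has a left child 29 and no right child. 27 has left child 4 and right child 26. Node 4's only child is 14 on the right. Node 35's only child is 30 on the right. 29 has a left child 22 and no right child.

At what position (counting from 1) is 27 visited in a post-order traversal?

8

Post-order visits the left subtree, then the right subtree, then the node.
At 28: go left to 35.
  At 35: no left child.
  At 35: go right to 30.
    At 30: go left to 29.
      At 29: go left to 22.
        22 is a leaf — visit 22.
      At 29: no right child.
      Visit 29.
    At 30: no right child.
    Visit 30.
  Visit 35.
At 28: go right to 33.
  At 33: go left to 27.
    At 27: go left to 4.
      At 4: no left child.
      At 4: go right to 14.
        14 is a leaf — visit 14.
      Visit 4.
    At 27: go right to 26.
      26 is a leaf — visit 26.
    Visit 27.
  At 33: go right to 38.
    38 is a leaf — visit 38.
  Visit 33.
Visit 28.
Full post-order sequence: 22, 29, 30, 35, 14, 4, 26, 27, 38, 33, 28.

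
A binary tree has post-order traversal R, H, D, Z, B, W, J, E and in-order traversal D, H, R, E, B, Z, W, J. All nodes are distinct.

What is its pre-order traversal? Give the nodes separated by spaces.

E D H R J W B Z

The last element of post-order is the root; it splits in-order into left and right subtrees.
Root E: left subtree has 3 nodes {D, H, R}, right has 4 {B, Z, W, J}.
  Root D: left subtree has 0 nodes { }, right has 2 {H, R}.
    Root H: left subtree has 0 nodes { }, right has 1 {R}.
  Root J: left subtree has 3 nodes {B, Z, W}, right has 0 { }.
    Root W: left subtree has 2 nodes {B, Z}, right has 0 { }.
      Root B: left subtree has 0 nodes { }, right has 1 {Z}.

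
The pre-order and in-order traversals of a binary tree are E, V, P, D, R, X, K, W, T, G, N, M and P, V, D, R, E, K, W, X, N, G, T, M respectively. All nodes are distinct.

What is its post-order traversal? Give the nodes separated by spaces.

P R D V W K N G M T X E

The first element of pre-order is the root; it splits in-order into left and right subtrees.
Root E: left subtree has 4 nodes {P, V, D, R}, right has 7 {K, W, X, N, G, T, M}.
  Root V: left subtree has 1 node {P}, right has 2 {D, R}.
    Root D: left subtree has 0 nodes { }, right has 1 {R}.
  Root X: left subtree has 2 nodes {K, W}, right has 4 {N, G, T, M}.
    Root K: left subtree has 0 nodes { }, right has 1 {W}.
    Root T: left subtree has 2 nodes {N, G}, right has 1 {M}.
      Root G: left subtree has 1 node {N}, right has 0 { }.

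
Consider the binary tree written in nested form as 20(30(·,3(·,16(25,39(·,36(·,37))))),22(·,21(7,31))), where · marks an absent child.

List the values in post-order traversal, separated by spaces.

25 37 36 39 16 3 30 7 31 21 22 20

Post-order visits the left subtree, then the right subtree, then the node.
At 20: go left to 30.
  At 30: no left child.
  At 30: go right to 3.
    At 3: no left child.
    At 3: go right to 16.
      At 16: go left to 25.
        25 is a leaf — visit 25.
      At 16: go right to 39.
        At 39: no left child.
        At 39: go right to 36.
          At 36: no left child.
          At 36: go right to 37.
            37 is a leaf — visit 37.
          Visit 36.
        Visit 39.
      Visit 16.
    Visit 3.
  Visit 30.
At 20: go right to 22.
  At 22: no left child.
  At 22: go right to 21.
    At 21: go left to 7.
      7 is a leaf — visit 7.
    At 21: go right to 31.
      31 is a leaf — visit 31.
    Visit 21.
  Visit 22.
Visit 20.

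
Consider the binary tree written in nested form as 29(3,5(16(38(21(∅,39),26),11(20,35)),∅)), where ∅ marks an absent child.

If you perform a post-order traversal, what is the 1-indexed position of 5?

Post-order visits the left subtree, then the right subtree, then the node.
At 29: go left to 3.
  3 is a leaf — visit 3.
At 29: go right to 5.
  At 5: go left to 16.
    At 16: go left to 38.
      At 38: go left to 21.
        At 21: no left child.
        At 21: go right to 39.
          39 is a leaf — visit 39.
        Visit 21.
      At 38: go right to 26.
        26 is a leaf — visit 26.
      Visit 38.
    At 16: go right to 11.
      At 11: go left to 20.
        20 is a leaf — visit 20.
      At 11: go right to 35.
        35 is a leaf — visit 35.
      Visit 11.
    Visit 16.
  At 5: no right child.
  Visit 5.
Visit 29.
Full post-order sequence: 3, 39, 21, 26, 38, 20, 35, 11, 16, 5, 29.

10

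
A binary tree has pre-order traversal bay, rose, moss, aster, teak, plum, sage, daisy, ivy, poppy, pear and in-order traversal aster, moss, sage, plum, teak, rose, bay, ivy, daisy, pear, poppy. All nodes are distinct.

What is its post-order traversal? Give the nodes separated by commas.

The first element of pre-order is the root; it splits in-order into left and right subtrees.
Root bay: left subtree has 6 nodes {aster, moss, sage, plum, teak, rose}, right has 4 {ivy, daisy, pear, poppy}.
  Root rose: left subtree has 5 nodes {aster, moss, sage, plum, teak}, right has 0 { }.
    Root moss: left subtree has 1 node {aster}, right has 3 {sage, plum, teak}.
      Root teak: left subtree has 2 nodes {sage, plum}, right has 0 { }.
        Root plum: left subtree has 1 node {sage}, right has 0 { }.
  Root daisy: left subtree has 1 node {ivy}, right has 2 {pear, poppy}.
    Root poppy: left subtree has 1 node {pear}, right has 0 { }.

aster, sage, plum, teak, moss, rose, ivy, pear, poppy, daisy, bay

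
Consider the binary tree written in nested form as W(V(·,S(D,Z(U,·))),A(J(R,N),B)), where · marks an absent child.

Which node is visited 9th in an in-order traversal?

In-order visits the left subtree, then the node, then the right subtree.
At W: go left to V.
  At V: no left child.
  Visit V.
  At V: go right to S.
    At S: go left to D.
      D is a leaf — visit D.
    Visit S.
    At S: go right to Z.
      At Z: go left to U.
        U is a leaf — visit U.
      Visit Z.
      At Z: no right child.
Visit W.
At W: go right to A.
  At A: go left to J.
    At J: go left to R.
      R is a leaf — visit R.
    Visit J.
    At J: go right to N.
      N is a leaf — visit N.
  Visit A.
  At A: go right to B.
    B is a leaf — visit B.
Full in-order sequence: V, D, S, U, Z, W, R, J, N, A, B.

N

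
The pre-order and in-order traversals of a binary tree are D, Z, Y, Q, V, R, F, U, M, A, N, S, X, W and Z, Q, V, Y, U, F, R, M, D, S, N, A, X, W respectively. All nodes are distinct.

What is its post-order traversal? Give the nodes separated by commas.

V, Q, U, F, M, R, Y, Z, S, N, W, X, A, D

The first element of pre-order is the root; it splits in-order into left and right subtrees.
Root D: left subtree has 8 nodes {Z, Q, V, Y, U, F, R, M}, right has 5 {S, N, A, X, W}.
  Root Z: left subtree has 0 nodes { }, right has 7 {Q, V, Y, U, F, R, M}.
    Root Y: left subtree has 2 nodes {Q, V}, right has 4 {U, F, R, M}.
      Root Q: left subtree has 0 nodes { }, right has 1 {V}.
      Root R: left subtree has 2 nodes {U, F}, right has 1 {M}.
        Root F: left subtree has 1 node {U}, right has 0 { }.
  Root A: left subtree has 2 nodes {S, N}, right has 2 {X, W}.
    Root N: left subtree has 1 node {S}, right has 0 { }.
    Root X: left subtree has 0 nodes { }, right has 1 {W}.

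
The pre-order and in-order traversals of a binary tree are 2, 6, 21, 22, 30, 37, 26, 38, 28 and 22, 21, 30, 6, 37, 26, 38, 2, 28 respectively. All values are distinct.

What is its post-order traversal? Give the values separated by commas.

22, 30, 21, 38, 26, 37, 6, 28, 2

The first element of pre-order is the root; it splits in-order into left and right subtrees.
Root 2: left subtree has 7 nodes {22, 21, 30, 6, 37, 26, 38}, right has 1 {28}.
  Root 6: left subtree has 3 nodes {22, 21, 30}, right has 3 {37, 26, 38}.
    Root 21: left subtree has 1 node {22}, right has 1 {30}.
    Root 37: left subtree has 0 nodes { }, right has 2 {26, 38}.
      Root 26: left subtree has 0 nodes { }, right has 1 {38}.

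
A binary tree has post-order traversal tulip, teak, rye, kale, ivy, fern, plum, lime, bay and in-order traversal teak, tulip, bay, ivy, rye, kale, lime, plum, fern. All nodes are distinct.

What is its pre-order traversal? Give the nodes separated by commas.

The last element of post-order is the root; it splits in-order into left and right subtrees.
Root bay: left subtree has 2 nodes {teak, tulip}, right has 6 {ivy, rye, kale, lime, plum, fern}.
  Root teak: left subtree has 0 nodes { }, right has 1 {tulip}.
  Root lime: left subtree has 3 nodes {ivy, rye, kale}, right has 2 {plum, fern}.
    Root ivy: left subtree has 0 nodes { }, right has 2 {rye, kale}.
      Root kale: left subtree has 1 node {rye}, right has 0 { }.
    Root plum: left subtree has 0 nodes { }, right has 1 {fern}.

bay, teak, tulip, lime, ivy, kale, rye, plum, fern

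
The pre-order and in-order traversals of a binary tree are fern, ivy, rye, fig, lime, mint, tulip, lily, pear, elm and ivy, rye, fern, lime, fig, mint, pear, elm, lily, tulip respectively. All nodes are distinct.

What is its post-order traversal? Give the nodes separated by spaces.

The first element of pre-order is the root; it splits in-order into left and right subtrees.
Root fern: left subtree has 2 nodes {ivy, rye}, right has 7 {lime, fig, mint, pear, elm, lily, tulip}.
  Root ivy: left subtree has 0 nodes { }, right has 1 {rye}.
  Root fig: left subtree has 1 node {lime}, right has 5 {mint, pear, elm, lily, tulip}.
    Root mint: left subtree has 0 nodes { }, right has 4 {pear, elm, lily, tulip}.
      Root tulip: left subtree has 3 nodes {pear, elm, lily}, right has 0 { }.
        Root lily: left subtree has 2 nodes {pear, elm}, right has 0 { }.
          Root pear: left subtree has 0 nodes { }, right has 1 {elm}.

rye ivy lime elm pear lily tulip mint fig fern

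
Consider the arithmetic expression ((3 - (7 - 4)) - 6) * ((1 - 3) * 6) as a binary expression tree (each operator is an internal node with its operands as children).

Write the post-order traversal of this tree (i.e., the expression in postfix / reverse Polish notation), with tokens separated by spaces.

Post-order on an expression tree gives postfix notation: for each operator, emit left operand, right operand, then the operator.

3 7 4 - - 6 - 1 3 - 6 * *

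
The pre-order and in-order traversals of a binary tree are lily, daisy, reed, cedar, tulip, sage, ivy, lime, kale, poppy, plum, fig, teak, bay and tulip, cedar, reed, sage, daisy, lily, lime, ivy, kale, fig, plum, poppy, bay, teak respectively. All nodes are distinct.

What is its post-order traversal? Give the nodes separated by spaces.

The first element of pre-order is the root; it splits in-order into left and right subtrees.
Root lily: left subtree has 5 nodes {tulip, cedar, reed, sage, daisy}, right has 8 {lime, ivy, kale, fig, plum, poppy, bay, teak}.
  Root daisy: left subtree has 4 nodes {tulip, cedar, reed, sage}, right has 0 { }.
    Root reed: left subtree has 2 nodes {tulip, cedar}, right has 1 {sage}.
      Root cedar: left subtree has 1 node {tulip}, right has 0 { }.
  Root ivy: left subtree has 1 node {lime}, right has 6 {kale, fig, plum, poppy, bay, teak}.
    Root kale: left subtree has 0 nodes { }, right has 5 {fig, plum, poppy, bay, teak}.
      Root poppy: left subtree has 2 nodes {fig, plum}, right has 2 {bay, teak}.
        Root plum: left subtree has 1 node {fig}, right has 0 { }.
        Root teak: left subtree has 1 node {bay}, right has 0 { }.

tulip cedar sage reed daisy lime fig plum bay teak poppy kale ivy lily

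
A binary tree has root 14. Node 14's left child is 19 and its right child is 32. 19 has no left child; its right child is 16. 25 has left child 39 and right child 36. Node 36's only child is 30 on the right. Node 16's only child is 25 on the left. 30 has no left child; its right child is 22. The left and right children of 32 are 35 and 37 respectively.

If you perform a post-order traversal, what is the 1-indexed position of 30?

3

Post-order visits the left subtree, then the right subtree, then the node.
At 14: go left to 19.
  At 19: no left child.
  At 19: go right to 16.
    At 16: go left to 25.
      At 25: go left to 39.
        39 is a leaf — visit 39.
      At 25: go right to 36.
        At 36: no left child.
        At 36: go right to 30.
          At 30: no left child.
          At 30: go right to 22.
            22 is a leaf — visit 22.
          Visit 30.
        Visit 36.
      Visit 25.
    At 16: no right child.
    Visit 16.
  Visit 19.
At 14: go right to 32.
  At 32: go left to 35.
    35 is a leaf — visit 35.
  At 32: go right to 37.
    37 is a leaf — visit 37.
  Visit 32.
Visit 14.
Full post-order sequence: 39, 22, 30, 36, 25, 16, 19, 35, 37, 32, 14.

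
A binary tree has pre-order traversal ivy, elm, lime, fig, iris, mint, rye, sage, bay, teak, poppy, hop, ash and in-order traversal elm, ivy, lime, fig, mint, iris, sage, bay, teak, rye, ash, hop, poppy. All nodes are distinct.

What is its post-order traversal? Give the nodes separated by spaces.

The first element of pre-order is the root; it splits in-order into left and right subtrees.
Root ivy: left subtree has 1 node {elm}, right has 11 {lime, fig, mint, iris, sage, bay, teak, rye, ash, hop, poppy}.
  Root lime: left subtree has 0 nodes { }, right has 10 {fig, mint, iris, sage, bay, teak, rye, ash, hop, poppy}.
    Root fig: left subtree has 0 nodes { }, right has 9 {mint, iris, sage, bay, teak, rye, ash, hop, poppy}.
      Root iris: left subtree has 1 node {mint}, right has 7 {sage, bay, teak, rye, ash, hop, poppy}.
        Root rye: left subtree has 3 nodes {sage, bay, teak}, right has 3 {ash, hop, poppy}.
          Root sage: left subtree has 0 nodes { }, right has 2 {bay, teak}.
            Root bay: left subtree has 0 nodes { }, right has 1 {teak}.
          Root poppy: left subtree has 2 nodes {ash, hop}, right has 0 { }.
            Root hop: left subtree has 1 node {ash}, right has 0 { }.

elm mint teak bay sage ash hop poppy rye iris fig lime ivy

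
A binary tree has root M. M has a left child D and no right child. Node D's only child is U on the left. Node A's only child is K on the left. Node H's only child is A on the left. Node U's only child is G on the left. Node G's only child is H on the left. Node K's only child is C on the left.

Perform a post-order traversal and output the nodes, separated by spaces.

Post-order visits the left subtree, then the right subtree, then the node.
At M: go left to D.
  At D: go left to U.
    At U: go left to G.
      At G: go left to H.
        At H: go left to A.
          At A: go left to K.
            At K: go left to C.
              C is a leaf — visit C.
            At K: no right child.
            Visit K.
          At A: no right child.
          Visit A.
        At H: no right child.
        Visit H.
      At G: no right child.
      Visit G.
    At U: no right child.
    Visit U.
  At D: no right child.
  Visit D.
At M: no right child.
Visit M.

C K A H G U D M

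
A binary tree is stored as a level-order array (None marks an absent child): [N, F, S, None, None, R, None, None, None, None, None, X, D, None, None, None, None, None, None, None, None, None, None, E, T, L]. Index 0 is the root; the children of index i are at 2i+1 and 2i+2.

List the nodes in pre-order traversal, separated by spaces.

Pre-order visits the node, then its left subtree, then its right subtree.
Visit N.
At N: go left to F.
  F is a leaf — visit F.
At N: go right to S.
  Visit S.
  At S: go left to R.
    Visit R.
    At R: go left to X.
      Visit X.
      At X: go left to E.
        E is a leaf — visit E.
      At X: go right to T.
        T is a leaf — visit T.
    At R: go right to D.
      Visit D.
      At D: go left to L.
        L is a leaf — visit L.
      At D: no right child.
  At S: no right child.

N F S R X E T D L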